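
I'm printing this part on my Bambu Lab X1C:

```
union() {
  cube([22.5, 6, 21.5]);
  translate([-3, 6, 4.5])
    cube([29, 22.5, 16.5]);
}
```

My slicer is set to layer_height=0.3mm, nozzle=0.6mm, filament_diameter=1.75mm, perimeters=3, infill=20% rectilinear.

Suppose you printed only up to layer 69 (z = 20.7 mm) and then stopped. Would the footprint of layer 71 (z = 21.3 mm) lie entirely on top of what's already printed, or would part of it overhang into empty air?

Compare the two slices. At z = 20.7: the cube is present — its section is the full 22.5×6 rectangle (area 135.00 mm²); the 29×22.5 cube at (-3, 6) contributes its full rectangle (area 652.50 mm²); Combining (union): the 2 present regions share edge segments without overlapping in area, so areas simply add but the touching pieces fuse into one outline (the shared edge portions become interior and drop out of the boundary) — area = 787.50 mm². At z = 21.3: the 22.5×6 cube contributes its full rectangle (area 135.00 mm²); the cube at (-3, 6) is not intersected at this z (z outside [4.5, 21]); Combining (union): only the 22.5×6 cube is present, so the union is just that shape — area = 135.00 mm². Checking containment: the cross-section at z = 21.3 is a subset of the cross-section at z = 20.7.

entirely on top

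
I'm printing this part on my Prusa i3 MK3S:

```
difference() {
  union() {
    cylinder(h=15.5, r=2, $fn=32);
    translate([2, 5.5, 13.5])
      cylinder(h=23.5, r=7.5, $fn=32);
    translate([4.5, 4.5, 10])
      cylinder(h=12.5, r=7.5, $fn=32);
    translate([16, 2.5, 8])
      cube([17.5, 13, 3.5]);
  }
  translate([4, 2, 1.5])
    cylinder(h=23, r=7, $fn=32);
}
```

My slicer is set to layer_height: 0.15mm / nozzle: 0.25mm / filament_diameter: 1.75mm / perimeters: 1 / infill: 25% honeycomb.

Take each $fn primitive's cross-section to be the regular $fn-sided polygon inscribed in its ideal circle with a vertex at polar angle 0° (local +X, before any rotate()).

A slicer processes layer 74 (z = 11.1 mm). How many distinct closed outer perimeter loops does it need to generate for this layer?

At z = 11.1 mm: the r=2 cylinder contributes a regular 32-gon of circumradius 2; the cylinder at (2, 5.5) is not intersected at this z (z outside [13.5, 37]); the cylinder at (4.5, 4.5): section is a regular 32-gon, circumradius r=7.5; the cube at (16, 2.5) (footprint 17.5×13) is included at this height; Combining (union): the regions partially overlap (shared area 10.21 mm²), so overlapping operands fuse into one piece — 2 connected regions; the r=7 cylinder at (4, 2) gives a regular 32-gon of circumradius 7 (constant along its height); After the difference (first − rest): starting from that combined region, the r=7 cylinder at (4, 2) partially overlaps it — only the 129.17 mm² overlap (of its 152.95 mm²) is removed, clipping the outline — 2 connected regions. The result has 2 disconnected regions.

2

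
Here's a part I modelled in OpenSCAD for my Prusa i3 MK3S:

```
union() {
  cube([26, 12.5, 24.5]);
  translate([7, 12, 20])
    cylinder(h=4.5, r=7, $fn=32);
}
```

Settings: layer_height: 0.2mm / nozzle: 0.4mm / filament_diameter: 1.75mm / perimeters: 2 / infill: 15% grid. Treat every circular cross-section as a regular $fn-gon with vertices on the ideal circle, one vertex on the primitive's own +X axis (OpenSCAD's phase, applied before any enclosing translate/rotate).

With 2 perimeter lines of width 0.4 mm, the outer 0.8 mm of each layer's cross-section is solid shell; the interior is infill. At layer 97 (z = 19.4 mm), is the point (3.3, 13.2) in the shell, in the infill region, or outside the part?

outside

At z = 19.4 mm: the 26×12.5 cube contributes its full rectangle; the cylinder at (7, 12) does not reach this height (z outside [20, 24.5]); Taking the union: only the 26×12.5 cube is present, so the union is just that shape — 1 connected region. Overall, the cross-section is a single solid region. The nearest boundary edge runs (26.00, 12.50)→(0.00, 12.50); distance from the point to it = 0.70 mm. The point is not inside any of the regions above, so it lies outside the cross-section (0.70 mm from the nearest boundary).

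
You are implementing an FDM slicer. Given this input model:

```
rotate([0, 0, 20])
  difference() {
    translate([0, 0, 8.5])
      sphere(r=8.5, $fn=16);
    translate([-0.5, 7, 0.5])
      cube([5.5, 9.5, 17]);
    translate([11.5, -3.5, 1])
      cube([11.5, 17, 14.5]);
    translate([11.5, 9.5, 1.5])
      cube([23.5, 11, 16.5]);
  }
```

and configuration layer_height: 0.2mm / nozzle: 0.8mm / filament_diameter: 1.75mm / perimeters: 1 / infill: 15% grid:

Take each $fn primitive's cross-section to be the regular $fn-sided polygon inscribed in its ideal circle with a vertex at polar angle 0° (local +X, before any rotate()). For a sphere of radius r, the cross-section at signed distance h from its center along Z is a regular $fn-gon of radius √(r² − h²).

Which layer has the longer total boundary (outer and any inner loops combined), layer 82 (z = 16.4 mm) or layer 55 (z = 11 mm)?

Layer 82 (z = 16.4): the sphere: section is a regular 16-gon, circumradius = √(r²−h²) = √(8.5²−7.9²) = 3.137 (perimeter = 2·16·3.137·sin(180°/16) = 19.58 mm); the cube at (-0.5, 7) (footprint 5.5×9.5) is included at this height (perimeter 30.00 mm); the cube at (11.5, -3.5) is absent (z outside [1, 15.5]); the 23.5×11 cube at (11.5, 9.5) contributes its full rectangle (perimeter 69.00 mm); Subtracting the remaining from the first: starting from the r=8.5 sphere, the 5.5×9.5 cube at (-0.5, 7) misses the remaining region (no effect); the 23.5×11 cube at (11.5, 9.5) misses the remaining region (no effect) — boundary = 19.58 mm; (rotated 20° about Z; rotation is an isometry so areas/perimeters/island counts are preserved). So its perimeter = 19.58 mm. Layer 55 (z = 11): the r=8.5 sphere slices to a regular 16-gon of circumradius 8.124 (√(r²−h²) with h=2.5 from center) (perimeter = 2·16·8.124·sin(180°/16) = 50.72 mm); the 5.5×9.5 cube at (-0.5, 7) contributes its full rectangle (perimeter 30.00 mm); the cube at (11.5, -3.5) (footprint 11.5×17) is included at this height (perimeter 57.00 mm); the 23.5×11 cube at (11.5, 9.5) contributes its full rectangle (perimeter 69.00 mm); Subtracting the remaining from the first: starting from the r=8.5 sphere, the 5.5×9.5 cube at (-0.5, 7) partially overlaps it — only the 3.26 mm² overlap (of its 52.25 mm²) is removed, clipping the outline; the 11.5×17 cube at (11.5, -3.5) misses the remaining region (no effect); the 23.5×11 cube at (11.5, 9.5) misses the remaining region (no effect) — boundary = 51.52 mm; (whole slice rotated 20° about Z — lengths, areas and connectivity unchanged). So its perimeter = 51.52 mm. Layer 55 is larger (51.52 vs 19.58 mm).

layer 55 (z = 11 mm)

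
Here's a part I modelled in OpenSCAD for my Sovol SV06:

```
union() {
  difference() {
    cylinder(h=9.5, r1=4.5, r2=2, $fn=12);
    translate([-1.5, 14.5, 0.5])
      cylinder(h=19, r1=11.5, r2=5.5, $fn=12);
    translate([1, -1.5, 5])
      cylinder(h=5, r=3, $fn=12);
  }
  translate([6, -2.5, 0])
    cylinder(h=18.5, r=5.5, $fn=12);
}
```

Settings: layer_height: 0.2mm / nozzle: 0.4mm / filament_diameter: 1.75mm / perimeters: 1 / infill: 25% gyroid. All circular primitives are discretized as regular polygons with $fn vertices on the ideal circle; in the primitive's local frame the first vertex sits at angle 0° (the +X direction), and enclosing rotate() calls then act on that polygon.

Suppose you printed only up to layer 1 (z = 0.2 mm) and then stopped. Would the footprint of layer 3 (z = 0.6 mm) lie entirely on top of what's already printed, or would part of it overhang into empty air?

entirely on top

Compare the two slices. At z = 0.2: the cone (r1=4.5→r2=2) has section circumradius 4.447 here — a regular 12-gon (area = (12/2)·4.447²·sin(360°/12) = 59.34 mm²); the cone at (-1.5, 14.5) is not intersected at this z (z outside [0.5, 19.5]); the cylinder at (1, -1.5) is not intersected at this z (z outside [5, 10]); Subtracting the remaining from the first: none of the subtracted shapes is present at this height, so the cone is unchanged — area = 59.34 mm²; the r=5.5 cylinder at (6, -2.5) contributes a regular 12-gon of circumradius 5.5 (area = (12/2)·5.500²·sin(360°/12) = 90.75 mm²); Combining (union): the regions partially overlap — summed areas 150.09 mm² minus the doubly-counted overlap 15.99 mm² gives 134.10 mm² — area = 134.10 mm². At z = 0.6: the cone (r1=4.5→r2=2) has section circumradius 4.342 here — a regular 12-gon (area = (12/2)·4.342²·sin(360°/12) = 56.56 mm²); the cone at (-1.5, 14.5): at t=0.005 of its height the radius interpolates to r₁+(r₂−r₁)t = 11.468, giving a regular 12-gon of that circumradius (area = (12/2)·11.468²·sin(360°/12) = 394.57 mm²); the cylinder at (1, -1.5) is absent (z outside [5, 10]); Taking the first minus the rest: starting from the cone (56.56 mm²), the cone at (-1.5, 14.5) partially overlaps it — only the 2.74 mm² overlap (of its 394.57 mm²) is removed, clipping the outline — area = 53.82 mm²; the r=5.5 cylinder at (6, -2.5) contributes a regular 12-gon of circumradius 5.5 (area = (12/2)·5.500²·sin(360°/12) = 90.75 mm²); Merging all regions: the regions partially overlap — summed areas 144.57 mm² minus the doubly-counted overlap 15.14 mm² gives 129.43 mm² — area = 129.43 mm². Checking containment: the cross-section at z = 0.6 is a subset of the cross-section at z = 0.2.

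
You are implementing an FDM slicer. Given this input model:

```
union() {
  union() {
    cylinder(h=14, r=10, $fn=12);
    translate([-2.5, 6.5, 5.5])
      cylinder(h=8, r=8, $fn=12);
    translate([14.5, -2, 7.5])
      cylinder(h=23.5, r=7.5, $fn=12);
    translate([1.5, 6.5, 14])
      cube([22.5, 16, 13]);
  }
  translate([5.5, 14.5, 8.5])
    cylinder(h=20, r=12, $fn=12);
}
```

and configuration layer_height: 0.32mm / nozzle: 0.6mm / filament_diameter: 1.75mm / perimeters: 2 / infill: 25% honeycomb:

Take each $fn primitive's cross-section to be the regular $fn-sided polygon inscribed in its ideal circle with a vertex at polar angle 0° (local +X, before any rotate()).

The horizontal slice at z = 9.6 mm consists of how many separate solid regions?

1

At z = 9.6 mm: the r=10 cylinder contributes a regular 12-gon of circumradius 10; the r=8 cylinder at (-2.5, 6.5) gives a regular 12-gon of circumradius 8 (constant along its height); the r=7.5 cylinder at (14.5, -2) gives a regular 12-gon of circumradius 7.5 (constant along its height); the cube at (1.5, 6.5) is absent (z outside [14, 27]); Taking the union: the regions partially overlap (shared area 136.19 mm²), so overlapping operands fuse into one piece — 1 connected region; the r=12 cylinder at (5.5, 14.5) gives a regular 12-gon of circumradius 12 (constant along its height); Taking the union: the regions partially overlap (shared area 103.31 mm²), so overlapping operands fuse into one piece — 1 connected region with 1 hole. The result has 1 disconnected region.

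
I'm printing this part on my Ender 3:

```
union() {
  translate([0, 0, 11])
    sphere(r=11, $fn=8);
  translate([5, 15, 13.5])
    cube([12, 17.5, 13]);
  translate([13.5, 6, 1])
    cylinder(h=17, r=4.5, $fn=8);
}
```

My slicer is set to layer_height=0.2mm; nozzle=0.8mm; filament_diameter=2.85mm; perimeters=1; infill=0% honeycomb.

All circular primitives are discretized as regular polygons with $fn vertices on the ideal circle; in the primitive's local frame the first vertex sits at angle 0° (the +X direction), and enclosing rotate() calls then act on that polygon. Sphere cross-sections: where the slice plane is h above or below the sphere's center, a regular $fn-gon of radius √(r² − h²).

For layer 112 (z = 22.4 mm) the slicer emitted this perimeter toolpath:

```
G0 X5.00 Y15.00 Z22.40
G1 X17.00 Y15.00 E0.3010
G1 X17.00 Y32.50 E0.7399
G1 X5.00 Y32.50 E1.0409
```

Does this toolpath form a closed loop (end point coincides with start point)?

no

Start point (G0): (5.00, 15.00). End point (last G1): the path does not return to the start — open.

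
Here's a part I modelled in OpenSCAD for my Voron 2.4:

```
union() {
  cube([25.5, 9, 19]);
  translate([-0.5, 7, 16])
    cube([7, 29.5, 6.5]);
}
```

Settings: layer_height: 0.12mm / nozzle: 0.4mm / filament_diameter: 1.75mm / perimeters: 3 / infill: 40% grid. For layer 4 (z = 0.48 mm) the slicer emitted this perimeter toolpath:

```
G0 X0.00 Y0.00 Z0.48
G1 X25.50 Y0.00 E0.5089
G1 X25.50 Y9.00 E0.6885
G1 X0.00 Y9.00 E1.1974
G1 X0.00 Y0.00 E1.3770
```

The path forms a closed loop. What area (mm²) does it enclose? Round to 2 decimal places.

229.50 mm²

Apply the shoelace formula to the sequence of (X, Y) vertices; enclosed area = 229.50 mm².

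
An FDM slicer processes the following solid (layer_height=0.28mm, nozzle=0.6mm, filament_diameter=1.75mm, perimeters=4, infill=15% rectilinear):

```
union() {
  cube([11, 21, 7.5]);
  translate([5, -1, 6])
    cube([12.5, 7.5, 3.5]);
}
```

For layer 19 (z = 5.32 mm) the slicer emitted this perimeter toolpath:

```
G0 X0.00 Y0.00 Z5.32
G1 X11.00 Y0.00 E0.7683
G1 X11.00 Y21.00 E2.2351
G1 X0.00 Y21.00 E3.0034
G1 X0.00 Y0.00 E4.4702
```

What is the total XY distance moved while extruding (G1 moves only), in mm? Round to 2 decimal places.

64.00 mm

Sum the Euclidean lengths of each G1 segment: total = 64.00 mm.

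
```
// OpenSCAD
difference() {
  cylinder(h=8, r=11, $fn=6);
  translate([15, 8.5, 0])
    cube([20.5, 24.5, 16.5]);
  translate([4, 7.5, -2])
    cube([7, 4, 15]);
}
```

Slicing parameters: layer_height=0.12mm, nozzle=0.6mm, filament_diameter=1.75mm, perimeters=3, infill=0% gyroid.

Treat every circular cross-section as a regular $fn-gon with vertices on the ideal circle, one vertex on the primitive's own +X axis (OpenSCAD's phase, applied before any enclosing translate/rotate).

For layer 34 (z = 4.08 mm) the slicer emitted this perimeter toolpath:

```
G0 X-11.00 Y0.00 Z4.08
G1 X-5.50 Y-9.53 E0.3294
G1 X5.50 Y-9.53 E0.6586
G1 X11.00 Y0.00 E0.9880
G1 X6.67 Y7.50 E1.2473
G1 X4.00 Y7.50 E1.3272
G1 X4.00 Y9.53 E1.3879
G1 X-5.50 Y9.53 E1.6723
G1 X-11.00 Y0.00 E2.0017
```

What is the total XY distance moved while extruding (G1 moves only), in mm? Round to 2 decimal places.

Sum the Euclidean lengths of each G1 segment: total = 66.87 mm.

66.87 mm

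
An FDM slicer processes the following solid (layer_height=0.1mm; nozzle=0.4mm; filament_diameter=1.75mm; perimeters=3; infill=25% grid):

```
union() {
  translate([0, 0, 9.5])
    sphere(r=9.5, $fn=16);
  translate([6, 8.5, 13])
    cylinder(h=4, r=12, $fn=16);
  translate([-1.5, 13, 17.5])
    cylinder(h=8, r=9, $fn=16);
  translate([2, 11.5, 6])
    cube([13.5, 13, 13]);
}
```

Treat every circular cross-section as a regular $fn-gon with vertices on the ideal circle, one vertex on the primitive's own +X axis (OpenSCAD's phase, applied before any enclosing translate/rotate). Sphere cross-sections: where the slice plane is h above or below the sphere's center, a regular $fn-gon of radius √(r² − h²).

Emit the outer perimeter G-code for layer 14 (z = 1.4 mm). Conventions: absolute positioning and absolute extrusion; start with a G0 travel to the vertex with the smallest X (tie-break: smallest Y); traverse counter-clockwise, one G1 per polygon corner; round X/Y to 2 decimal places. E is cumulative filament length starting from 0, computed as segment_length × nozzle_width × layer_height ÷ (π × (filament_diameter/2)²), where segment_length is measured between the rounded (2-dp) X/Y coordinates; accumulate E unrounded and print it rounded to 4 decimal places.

At z = 1.4 mm: the r=9.5 sphere contributes a regular 16-gon of circumradius √(9.5²−8.1²) = 4.964; the cylinder at (6, 8.5) does not reach this height (z outside [13, 17]); the cylinder at (-1.5, 13) is not intersected at this z (z outside [17.5, 25.5]); the cube at (2, 11.5) is absent (z outside [6, 19]); Merging all regions: only the r=9.5 sphere is present, so the union is just that shape — 1 connected region. The outline is a single polygon with 16 vertices. Extrusion per mm of travel: 0.4 × 0.1 / (π × 0.875²) = 0.016630. Accumulating E over each segment gives final E = 0.5154.

G0 X-4.96 Y0.00 Z1.40
G1 X-4.59 Y-1.90 E0.0322
G1 X-3.51 Y-3.51 E0.0644
G1 X-1.90 Y-4.59 E0.0967
G1 X0.00 Y-4.96 E0.1289
G1 X1.90 Y-4.59 E0.1611
G1 X3.51 Y-3.51 E0.1933
G1 X4.59 Y-1.90 E0.2255
G1 X4.96 Y0.00 E0.2577
G1 X4.59 Y1.90 E0.2899
G1 X3.51 Y3.51 E0.3222
G1 X1.90 Y4.59 E0.3544
G1 X0.00 Y4.96 E0.3866
G1 X-1.90 Y4.59 E0.4188
G1 X-3.51 Y3.51 E0.4510
G1 X-4.59 Y1.90 E0.4833
G1 X-4.96 Y0.00 E0.5154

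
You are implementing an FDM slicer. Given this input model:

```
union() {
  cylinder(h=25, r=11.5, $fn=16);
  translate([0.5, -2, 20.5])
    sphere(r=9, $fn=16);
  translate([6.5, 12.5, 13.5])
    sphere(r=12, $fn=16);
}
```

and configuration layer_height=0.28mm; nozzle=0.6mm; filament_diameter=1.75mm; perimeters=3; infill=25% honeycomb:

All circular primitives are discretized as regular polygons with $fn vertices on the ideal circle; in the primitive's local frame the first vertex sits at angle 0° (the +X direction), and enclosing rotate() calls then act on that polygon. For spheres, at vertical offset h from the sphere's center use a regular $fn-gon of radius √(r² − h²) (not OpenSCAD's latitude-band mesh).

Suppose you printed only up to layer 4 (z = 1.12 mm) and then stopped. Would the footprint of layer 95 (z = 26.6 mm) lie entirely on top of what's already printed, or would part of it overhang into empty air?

entirely on top

Compare the two slices. At z = 1.12: the r=11.5 cylinder gives a regular 16-gon of circumradius 11.5 (constant along its height) (area = (16/2)·11.500²·sin(360°/16) = 404.88 mm²); the sphere at (0.5, -2) is not intersected at this z (|z−center|=19.380 > r=9); the sphere at (6.5, 12.5) does not reach this height (|z−center|=12.380 > r=12); Combining (union): only the r=11.5 cylinder is present, so the union is just that shape — area = 404.88 mm². At z = 26.6: the cylinder does not reach this height (z outside [0, 25]); the r=9 sphere at (0.5, -2) contributes a regular 16-gon of circumradius √(9²−6.1²) = 6.617 (area = (16/2)·6.617²·sin(360°/16) = 134.06 mm²); the sphere at (6.5, 12.5) is not intersected at this z (|z−center|=13.100 > r=12); Taking the union: only the r=9 sphere at (0.5, -2) is present, so the union is just that shape — area = 134.06 mm². Checking containment: the cross-section at z = 26.6 is a subset of the cross-section at z = 1.12.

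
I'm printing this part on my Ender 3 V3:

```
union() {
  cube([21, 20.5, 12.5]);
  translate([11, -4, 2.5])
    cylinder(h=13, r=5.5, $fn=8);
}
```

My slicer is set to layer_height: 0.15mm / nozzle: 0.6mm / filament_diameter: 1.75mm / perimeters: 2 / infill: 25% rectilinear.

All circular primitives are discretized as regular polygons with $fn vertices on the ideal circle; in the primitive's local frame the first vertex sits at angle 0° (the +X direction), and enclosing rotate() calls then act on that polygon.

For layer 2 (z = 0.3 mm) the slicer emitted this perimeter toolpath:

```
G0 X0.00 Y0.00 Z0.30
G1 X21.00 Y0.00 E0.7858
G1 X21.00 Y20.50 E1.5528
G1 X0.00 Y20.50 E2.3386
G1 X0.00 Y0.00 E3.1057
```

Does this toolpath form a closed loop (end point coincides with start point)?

yes

Start point (G0): (0.00, 0.00). End point (last G1): the path returns to the start — closed.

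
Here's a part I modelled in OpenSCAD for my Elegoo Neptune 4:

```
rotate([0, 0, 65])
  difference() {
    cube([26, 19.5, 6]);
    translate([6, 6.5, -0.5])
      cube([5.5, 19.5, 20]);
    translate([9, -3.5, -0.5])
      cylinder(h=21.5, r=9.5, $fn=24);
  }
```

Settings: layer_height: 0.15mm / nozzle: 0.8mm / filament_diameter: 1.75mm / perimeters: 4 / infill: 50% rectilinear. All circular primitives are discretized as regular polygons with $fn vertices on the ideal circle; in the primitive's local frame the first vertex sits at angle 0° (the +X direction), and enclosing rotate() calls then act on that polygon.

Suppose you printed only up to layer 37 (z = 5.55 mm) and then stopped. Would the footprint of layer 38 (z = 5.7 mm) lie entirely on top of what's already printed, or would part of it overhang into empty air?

Compare the two slices. At z = 5.55: the cube is present — its section is the full 26×19.5 rectangle (area 507.00 mm²); the 5.5×19.5 cube at (6, 6.5) contributes its full rectangle (area 107.25 mm²); the r=9.5 cylinder at (9, -3.5) contributes a regular 24-gon of circumradius 9.5 (area = (24/2)·9.500²·sin(360°/24) = 280.30 mm²); Taking the first minus the rest: starting from the 26×19.5 cube (507.00 mm²), the 5.5×19.5 cube at (6, 6.5) partially overlaps it — only the 71.50 mm² overlap (of its 107.25 mm²) is removed, clipping the outline; the r=9.5 cylinder at (9, -3.5) partially overlaps it — only the 75.57 mm² overlap (of its 280.30 mm²) is removed, clipping the outline — area = 359.93 mm²; (whole slice rotated 65° about Z — lengths, areas and connectivity unchanged). At z = 5.7: the cube (footprint 26×19.5) is included at this height (area 507.00 mm²); the cube at (6, 6.5) (footprint 5.5×19.5) is included at this height (area 107.25 mm²); the cylinder at (9, -3.5): section is a regular 24-gon, circumradius r=9.5 (area = (24/2)·9.500²·sin(360°/24) = 280.30 mm²); Subtracting the remaining from the first: starting from the 26×19.5 cube (507.00 mm²), the 5.5×19.5 cube at (6, 6.5) partially overlaps it — only the 71.50 mm² overlap (of its 107.25 mm²) is removed, clipping the outline; the r=9.5 cylinder at (9, -3.5) partially overlaps it — only the 75.57 mm² overlap (of its 280.30 mm²) is removed, clipping the outline — area = 359.93 mm²; (whole slice rotated 65° about Z — lengths, areas and connectivity unchanged). Checking containment: the cross-section at z = 5.7 is a subset of the cross-section at z = 5.55.

entirely on top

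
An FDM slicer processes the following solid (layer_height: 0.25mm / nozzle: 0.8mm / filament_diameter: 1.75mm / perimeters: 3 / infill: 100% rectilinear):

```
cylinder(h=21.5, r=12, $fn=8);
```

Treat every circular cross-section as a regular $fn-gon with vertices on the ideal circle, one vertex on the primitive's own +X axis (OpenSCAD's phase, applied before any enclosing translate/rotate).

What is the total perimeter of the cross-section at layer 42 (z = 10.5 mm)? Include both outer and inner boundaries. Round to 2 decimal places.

73.48 mm

At z = 10.5 mm: the r=12 cylinder contributes a regular 8-gon of circumradius 12 (perimeter = 2·8·12.000·sin(180°/8) = 73.48 mm). Overall, the cross-section is a single solid region. Total boundary length (outer) = 73.48 mm.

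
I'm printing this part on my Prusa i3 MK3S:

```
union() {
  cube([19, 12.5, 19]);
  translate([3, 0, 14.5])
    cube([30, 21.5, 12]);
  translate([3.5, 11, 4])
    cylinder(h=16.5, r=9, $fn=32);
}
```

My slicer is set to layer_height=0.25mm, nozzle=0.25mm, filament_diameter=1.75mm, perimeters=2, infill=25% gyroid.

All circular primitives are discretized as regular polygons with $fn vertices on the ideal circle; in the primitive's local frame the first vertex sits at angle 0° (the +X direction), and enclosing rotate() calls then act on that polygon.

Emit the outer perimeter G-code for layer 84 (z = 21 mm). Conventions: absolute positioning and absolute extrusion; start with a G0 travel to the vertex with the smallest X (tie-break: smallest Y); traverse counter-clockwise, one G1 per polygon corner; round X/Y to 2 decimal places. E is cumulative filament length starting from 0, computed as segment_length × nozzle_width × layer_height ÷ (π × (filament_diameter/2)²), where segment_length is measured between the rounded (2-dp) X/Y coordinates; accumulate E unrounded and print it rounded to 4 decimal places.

G0 X3.00 Y0.00 Z21.00
G1 X33.00 Y0.00 E0.7795
G1 X33.00 Y21.50 E1.3382
G1 X3.00 Y21.50 E2.1177
G1 X3.00 Y0.00 E2.6764

At z = 21 mm: the cube is not intersected at this z (z outside [0, 19]); the cube at (3, 0) (footprint 30×21.5) is included at this height; the cylinder at (3.5, 11) does not reach this height (z outside [4, 20.5]); Combining (union): only the 30×21.5 cube at (3, 0) is present, so the union is just that shape — 1 connected region. The outline is a single polygon with 4 vertices. Extrusion per mm of travel: 0.25 × 0.25 / (π × 0.875²) = 0.025984. Accumulating E over each segment gives final E = 2.6764.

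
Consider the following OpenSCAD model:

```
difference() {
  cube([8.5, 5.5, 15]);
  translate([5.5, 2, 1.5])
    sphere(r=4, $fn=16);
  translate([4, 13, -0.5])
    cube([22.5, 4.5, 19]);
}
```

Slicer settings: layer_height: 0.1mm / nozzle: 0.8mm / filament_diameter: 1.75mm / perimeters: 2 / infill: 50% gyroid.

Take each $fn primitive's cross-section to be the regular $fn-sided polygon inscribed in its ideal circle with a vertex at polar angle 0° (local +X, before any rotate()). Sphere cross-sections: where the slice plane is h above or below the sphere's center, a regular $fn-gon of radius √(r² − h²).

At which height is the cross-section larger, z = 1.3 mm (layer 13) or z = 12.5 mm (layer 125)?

Layer 13 (z = 1.3): the 8.5×5.5 cube contributes its full rectangle (area 46.75 mm²); the r=4 sphere at (5.5, 2) slices to a regular 16-gon of circumradius 3.995 (√(r²−h²) with h=0.2 from center) (area = (16/2)·3.995²·sin(360°/16) = 48.86 mm²); the 22.5×4.5 cube at (4, 13) contributes its full rectangle (area 101.25 mm²); Taking the first minus the rest: starting from the 8.5×5.5 cube (46.75 mm²), the r=4 sphere at (5.5, 2) partially overlaps it — only the 35.22 mm² overlap (of its 48.86 mm²) is removed, clipping the outline; the 22.5×4.5 cube at (4, 13) misses the remaining region (no effect) — area = 11.53 mm². So its area = 11.53 mm². Layer 125 (z = 12.5): the cube is present — its section is the full 8.5×5.5 rectangle (area 46.75 mm²); the sphere at (5.5, 2) is not intersected at this z (|z−center|=11.000 > r=4); the 22.5×4.5 cube at (4, 13) contributes its full rectangle (area 101.25 mm²); Taking the first minus the rest: starting from the 8.5×5.5 cube (46.75 mm²), the 22.5×4.5 cube at (4, 13) misses the remaining region (no effect) — area = 46.75 mm². So its area = 46.75 mm². Layer 125 is larger (46.75 vs 11.53 mm²).

layer 125 (z = 12.5 mm)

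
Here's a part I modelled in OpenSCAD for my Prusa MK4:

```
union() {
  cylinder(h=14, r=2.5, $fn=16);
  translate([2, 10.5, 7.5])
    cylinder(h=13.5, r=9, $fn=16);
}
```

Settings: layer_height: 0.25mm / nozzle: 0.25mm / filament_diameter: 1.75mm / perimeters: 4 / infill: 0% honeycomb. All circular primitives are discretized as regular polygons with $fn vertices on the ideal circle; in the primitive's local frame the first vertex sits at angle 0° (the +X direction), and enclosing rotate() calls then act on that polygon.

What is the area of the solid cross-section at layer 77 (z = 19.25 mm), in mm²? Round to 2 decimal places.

At z = 19.25 mm: the cylinder does not reach this height (z outside [0, 14]); the cylinder at (2, 10.5): section is a regular 16-gon, circumradius r=9 (area = (16/2)·9.000²·sin(360°/16) = 247.98 mm²); Combining (union): only the r=9 cylinder at (2, 10.5) is present, so the union is just that shape — area = 247.98 mm². Overall, the cross-section is a single solid region. Net area = 247.98 mm².

247.98 mm²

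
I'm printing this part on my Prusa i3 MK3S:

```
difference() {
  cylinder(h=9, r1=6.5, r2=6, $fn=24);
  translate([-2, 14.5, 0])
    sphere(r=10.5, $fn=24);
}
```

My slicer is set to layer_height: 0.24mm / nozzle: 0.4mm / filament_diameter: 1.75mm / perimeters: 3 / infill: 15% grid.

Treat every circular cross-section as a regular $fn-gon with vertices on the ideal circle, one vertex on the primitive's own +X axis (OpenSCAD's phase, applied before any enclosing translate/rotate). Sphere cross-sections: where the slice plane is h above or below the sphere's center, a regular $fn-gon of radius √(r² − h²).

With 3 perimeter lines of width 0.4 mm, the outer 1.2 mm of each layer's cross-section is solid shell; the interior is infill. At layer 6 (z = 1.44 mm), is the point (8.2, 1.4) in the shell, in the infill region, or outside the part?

At z = 1.44 mm: the cone (r1=6.5→r2=6) has section circumradius 6.420 here — a regular 24-gon; the r=10.5 sphere at (-2, 14.5) slices to a regular 24-gon of circumradius 10.401 (√(r²−h²) with h=1.44 from center); Taking the first minus the rest: starting from the cone, the r=10.5 sphere at (-2, 14.5) partially overlaps it — only the 11.03 mm² overlap (of its 335.98 mm²) is removed, clipping the outline — 1 connected region. Overall, the cross-section is a single solid region. The nearest boundary edge runs (6.20, 1.66)→(6.42, 0.00); distance from the point to it = 1.95 mm. The point is not inside any of the regions above, so it lies outside the cross-section (1.95 mm from the nearest boundary).

outside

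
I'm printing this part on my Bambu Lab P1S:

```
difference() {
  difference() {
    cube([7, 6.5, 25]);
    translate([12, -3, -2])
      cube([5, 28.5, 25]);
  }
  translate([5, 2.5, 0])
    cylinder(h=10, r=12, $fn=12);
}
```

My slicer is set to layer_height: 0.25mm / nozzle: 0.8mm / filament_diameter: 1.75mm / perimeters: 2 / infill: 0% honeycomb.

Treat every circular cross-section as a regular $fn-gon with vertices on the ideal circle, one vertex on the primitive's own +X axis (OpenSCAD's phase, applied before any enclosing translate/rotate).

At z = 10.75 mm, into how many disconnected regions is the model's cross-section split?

At z = 10.75 mm: the 7×6.5 cube contributes its full rectangle; the cube at (12, -3) is present — its section is the full 5×28.5 rectangle; Subtracting the remaining from the first: starting from the 7×6.5 cube, the 5×28.5 cube at (12, -3) misses the remaining region (no effect) — 1 connected region; the cylinder at (5, 2.5) does not reach this height (z outside [0, 10]); Taking the first minus the rest: none of the subtracted shapes is present at this height, so the result so far is unchanged — 1 connected region. The result has 1 disconnected region.

1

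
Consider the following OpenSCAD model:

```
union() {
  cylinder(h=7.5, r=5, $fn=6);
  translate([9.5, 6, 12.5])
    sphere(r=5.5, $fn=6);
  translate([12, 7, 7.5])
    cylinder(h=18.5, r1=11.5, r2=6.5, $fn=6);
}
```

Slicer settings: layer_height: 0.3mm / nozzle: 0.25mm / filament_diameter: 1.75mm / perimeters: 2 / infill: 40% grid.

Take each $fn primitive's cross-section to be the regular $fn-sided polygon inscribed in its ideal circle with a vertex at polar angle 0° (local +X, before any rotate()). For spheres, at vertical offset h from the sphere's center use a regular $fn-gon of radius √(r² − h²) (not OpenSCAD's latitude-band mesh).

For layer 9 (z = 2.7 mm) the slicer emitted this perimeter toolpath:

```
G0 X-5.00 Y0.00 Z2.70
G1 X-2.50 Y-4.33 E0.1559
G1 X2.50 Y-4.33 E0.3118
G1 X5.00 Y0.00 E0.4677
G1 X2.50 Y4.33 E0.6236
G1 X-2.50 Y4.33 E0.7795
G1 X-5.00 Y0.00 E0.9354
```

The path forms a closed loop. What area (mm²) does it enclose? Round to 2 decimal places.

64.95 mm²

Apply the shoelace formula to the sequence of (X, Y) vertices; enclosed area = 64.95 mm².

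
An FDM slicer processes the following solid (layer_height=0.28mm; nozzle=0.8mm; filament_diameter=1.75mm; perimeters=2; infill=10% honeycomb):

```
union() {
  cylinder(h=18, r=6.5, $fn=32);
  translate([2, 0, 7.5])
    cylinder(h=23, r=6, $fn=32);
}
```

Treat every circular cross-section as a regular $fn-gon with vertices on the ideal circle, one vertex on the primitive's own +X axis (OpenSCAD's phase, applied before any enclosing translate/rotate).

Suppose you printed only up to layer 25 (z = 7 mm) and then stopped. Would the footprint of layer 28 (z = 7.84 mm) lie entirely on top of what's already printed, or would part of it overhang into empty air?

Compare the two slices. At z = 7: the cylinder: section is a regular 32-gon, circumradius r=6.5 (area = (32/2)·6.500²·sin(360°/32) = 131.88 mm²); the cylinder at (2, 0) is not intersected at this z (z outside [7.5, 30.5]); Merging all regions: only the r=6.5 cylinder is present, so the union is just that shape — area = 131.88 mm². At z = 7.84: the cylinder: section is a regular 32-gon, circumradius r=6.5 (area = (32/2)·6.500²·sin(360°/32) = 131.88 mm²); the cylinder at (2, 0): section is a regular 32-gon, circumradius r=6 (area = (32/2)·6.000²·sin(360°/32) = 112.37 mm²); Taking the union: the regions partially overlap — summed areas 244.25 mm² minus the doubly-counted overlap 96.52 mm² gives 147.73 mm² — area = 147.73 mm². Checking containment: at z = 7.84 the cross-section extends beyond the z = 7 cross-section by about 15.85 mm².

part overhangs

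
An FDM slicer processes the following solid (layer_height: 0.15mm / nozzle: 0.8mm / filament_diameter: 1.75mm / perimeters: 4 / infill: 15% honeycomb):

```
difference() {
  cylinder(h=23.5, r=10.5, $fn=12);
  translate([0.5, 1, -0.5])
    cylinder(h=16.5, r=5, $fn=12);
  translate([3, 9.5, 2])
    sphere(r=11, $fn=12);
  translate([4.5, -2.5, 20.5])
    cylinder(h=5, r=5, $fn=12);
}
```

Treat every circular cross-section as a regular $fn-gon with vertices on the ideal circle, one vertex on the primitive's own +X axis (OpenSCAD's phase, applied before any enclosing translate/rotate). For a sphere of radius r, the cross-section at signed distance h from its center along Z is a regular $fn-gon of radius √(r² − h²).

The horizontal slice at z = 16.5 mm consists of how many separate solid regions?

1

At z = 16.5 mm: the r=10.5 cylinder gives a regular 12-gon of circumradius 10.5 (constant along its height); the cylinder at (0.5, 1) does not reach this height (z outside [-0.5, 16]); the sphere at (3, 9.5) is absent (|z−center|=14.500 > r=11); the cylinder at (4.5, -2.5) does not reach this height (z outside [20.5, 25.5]); Subtracting the remaining from the first: none of the subtracted shapes is present at this height, so the r=10.5 cylinder is unchanged — 1 connected region. The result has 1 disconnected region.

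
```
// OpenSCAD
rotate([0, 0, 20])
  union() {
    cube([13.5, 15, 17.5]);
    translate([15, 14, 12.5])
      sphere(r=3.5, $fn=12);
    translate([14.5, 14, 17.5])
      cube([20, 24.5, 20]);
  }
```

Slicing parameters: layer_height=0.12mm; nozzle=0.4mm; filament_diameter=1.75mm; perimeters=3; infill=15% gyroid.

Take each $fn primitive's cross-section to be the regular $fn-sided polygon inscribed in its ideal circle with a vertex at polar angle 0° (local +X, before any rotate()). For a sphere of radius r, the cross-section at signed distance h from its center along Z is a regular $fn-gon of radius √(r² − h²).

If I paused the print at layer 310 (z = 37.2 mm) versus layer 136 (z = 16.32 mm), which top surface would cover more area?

layer 310 (z = 37.2 mm)

Layer 310 (z = 37.2): the cube is absent (z outside [0, 17.5]); the sphere at (15, 14) is not intersected at this z (|z−center|=24.700 > r=3.5); the 20×24.5 cube at (14.5, 14) contributes its full rectangle (area 490.00 mm²); Merging all regions: only the 20×24.5 cube at (14.5, 14) is present, so the union is just that shape — area = 490.00 mm²; (rotated 20° about Z; rotation is an isometry so areas/perimeters/island counts are preserved). So its area = 490.00 mm². Layer 136 (z = 16.32): the 13.5×15 cube contributes its full rectangle (area 202.50 mm²); the sphere at (15, 14) is absent (|z−center|=3.820 > r=3.5); the cube at (14.5, 14) does not reach this height (z outside [17.5, 37.5]); Combining (union): only the 13.5×15 cube is present, so the union is just that shape — area = 202.50 mm²; (whole slice rotated 20° about Z — lengths, areas and connectivity unchanged). So its area = 202.50 mm². Layer 310 is larger (490.00 vs 202.50 mm²).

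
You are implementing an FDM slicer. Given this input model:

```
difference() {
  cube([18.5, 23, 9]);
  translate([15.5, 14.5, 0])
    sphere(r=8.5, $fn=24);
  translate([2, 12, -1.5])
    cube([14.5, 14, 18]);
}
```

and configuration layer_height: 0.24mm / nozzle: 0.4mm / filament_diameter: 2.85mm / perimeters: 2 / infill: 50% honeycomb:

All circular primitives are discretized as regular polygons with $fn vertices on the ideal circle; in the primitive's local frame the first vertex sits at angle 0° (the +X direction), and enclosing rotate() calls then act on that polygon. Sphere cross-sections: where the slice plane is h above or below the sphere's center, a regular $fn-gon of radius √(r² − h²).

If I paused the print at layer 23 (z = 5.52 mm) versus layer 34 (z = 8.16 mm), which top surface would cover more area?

Layer 23 (z = 5.52): the cube is present — its section is the full 18.5×23 rectangle (area 425.50 mm²); the r=8.5 sphere at (15.5, 14.5) contributes a regular 24-gon of circumradius √(8.5²−5.52²) = 6.464 (area = (24/2)·6.464²·sin(360°/24) = 129.76 mm²); the 14.5×14 cube at (2, 12) contributes its full rectangle (area 203.00 mm²); Subtracting the remaining from the first: starting from the 18.5×23 cube (425.50 mm²), the r=8.5 sphere at (15.5, 14.5) partially overlaps it — only the 101.98 mm² overlap (of its 129.76 mm²) is removed, clipping the outline; the 14.5×14 cube at (2, 12) partially overlaps it — only the 102.51 mm² overlap (of its 203.00 mm²) is removed, clipping the outline — area = 221.01 mm². So its area = 221.01 mm². Layer 34 (z = 8.16): the cube is present — its section is the full 18.5×23 rectangle (area 425.50 mm²); the sphere at (15.5, 14.5): section is a regular 24-gon, circumradius = √(r²−h²) = √(8.5²−8.16²) = 2.380 (area = (24/2)·2.380²·sin(360°/24) = 17.59 mm²); the cube at (2, 12) (footprint 14.5×14) is included at this height (area 203.00 mm²); Taking the first minus the rest: starting from the 18.5×23 cube (425.50 mm²), the r=8.5 sphere at (15.5, 14.5) lies wholly inside it (removes its full 17.59 mm² and its 14.91 mm outline becomes a hole wall); the 14.5×14 cube at (2, 12) partially overlaps it — only the 146.12 mm² overlap (of its 203.00 mm²) is removed, clipping the outline — area = 261.79 mm². So its area = 261.79 mm². Layer 34 is larger (261.79 vs 221.01 mm²).

layer 34 (z = 8.16 mm)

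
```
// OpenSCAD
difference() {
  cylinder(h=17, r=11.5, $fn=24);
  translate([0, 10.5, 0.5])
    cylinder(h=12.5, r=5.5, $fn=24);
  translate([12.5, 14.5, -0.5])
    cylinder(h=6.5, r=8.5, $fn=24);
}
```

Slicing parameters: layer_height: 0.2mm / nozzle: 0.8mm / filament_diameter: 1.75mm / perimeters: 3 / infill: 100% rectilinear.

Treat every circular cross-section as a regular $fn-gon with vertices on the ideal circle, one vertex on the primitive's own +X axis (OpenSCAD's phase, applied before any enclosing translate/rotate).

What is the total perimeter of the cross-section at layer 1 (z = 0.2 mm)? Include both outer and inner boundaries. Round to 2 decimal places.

72.08 mm

At z = 0.2 mm: the cylinder: section is a regular 24-gon, circumradius r=11.5 (perimeter = 2·24·11.500·sin(180°/24) = 72.05 mm); the cylinder at (0, 10.5) is not intersected at this z (z outside [0.5, 13]); the cylinder at (12.5, 14.5): section is a regular 24-gon, circumradius r=8.5 (perimeter = 2·24·8.500·sin(180°/24) = 53.25 mm); Taking the first minus the rest: starting from the r=11.5 cylinder, the r=8.5 cylinder at (12.5, 14.5) partially overlaps it — only the 2.64 mm² overlap (of its 224.40 mm²) is removed, clipping the outline — boundary = 72.08 mm. Overall, the cross-section is a single solid region. Total boundary length (outer) = 72.08 mm.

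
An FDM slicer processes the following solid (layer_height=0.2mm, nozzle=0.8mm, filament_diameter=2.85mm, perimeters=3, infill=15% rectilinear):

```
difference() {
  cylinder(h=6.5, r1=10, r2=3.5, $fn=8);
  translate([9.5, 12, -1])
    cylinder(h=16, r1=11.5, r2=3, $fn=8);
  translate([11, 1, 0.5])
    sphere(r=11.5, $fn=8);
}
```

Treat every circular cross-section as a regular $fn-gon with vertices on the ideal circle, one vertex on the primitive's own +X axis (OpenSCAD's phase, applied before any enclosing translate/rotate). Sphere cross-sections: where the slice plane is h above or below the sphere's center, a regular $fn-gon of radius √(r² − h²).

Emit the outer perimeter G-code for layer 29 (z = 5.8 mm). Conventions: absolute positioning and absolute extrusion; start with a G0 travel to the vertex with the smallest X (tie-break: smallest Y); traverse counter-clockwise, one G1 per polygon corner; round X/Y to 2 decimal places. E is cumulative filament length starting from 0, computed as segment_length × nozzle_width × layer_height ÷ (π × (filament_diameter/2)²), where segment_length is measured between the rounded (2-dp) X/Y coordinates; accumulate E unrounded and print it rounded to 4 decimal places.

At z = 5.8 mm: the cone (r1=10→r2=3.5) has section circumradius 4.200 here — a regular 8-gon; the cone at (9.5, 12): at t=0.425 of its height the radius interpolates to r₁+(r₂−r₁)t = 7.888, giving a regular 8-gon of that circumradius; the r=11.5 sphere at (11, 1) contributes a regular 8-gon of circumradius √(11.5²−5.3²) = 10.206; Subtracting the remaining from the first: starting from the cone, the cone at (9.5, 12) misses the remaining region (no effect); the r=11.5 sphere at (11, 1) partially overlaps it — only the 12.89 mm² overlap (of its 294.61 mm²) is removed, clipping the outline — 1 connected region. The outline is a single polygon with 8 vertices. Extrusion per mm of travel: 0.8 × 0.2 / (π × 1.425²) = 0.025081. Accumulating E over each segment gives final E = 0.6196.

G0 X-4.20 Y0.00 Z5.80
G1 X-2.97 Y-2.97 E0.0806
G1 X0.00 Y-4.20 E0.1613
G1 X2.52 Y-3.16 E0.2296
G1 X0.79 Y1.00 E0.3426
G1 X1.81 Y3.45 E0.4092
G1 X0.00 Y4.20 E0.4583
G1 X-2.97 Y2.97 E0.5389
G1 X-4.20 Y0.00 E0.6196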